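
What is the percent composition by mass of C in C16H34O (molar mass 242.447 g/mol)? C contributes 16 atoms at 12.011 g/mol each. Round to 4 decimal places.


pct = 100 * (n_elem * M_elem) / M_total
mass_contribution = 16 * 12.011 = 192.176 g/mol
pct = 100 * 192.176 / 242.447
pct = 79.26515898 %, rounded to 4 dp:

79.2652 %


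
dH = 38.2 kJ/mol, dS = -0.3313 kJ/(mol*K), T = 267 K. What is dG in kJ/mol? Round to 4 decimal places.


Gibbs: dG = dH - T*dS (consistent units, dS already in kJ/(mol*K)).
T*dS = 267 * -0.3313 = -88.4571
dG = 38.2 - (-88.4571)
dG = 126.6571 kJ/mol, rounded to 4 dp:

126.6571 kJ/mol


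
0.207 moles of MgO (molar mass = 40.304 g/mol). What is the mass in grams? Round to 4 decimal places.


mass = n * M
mass = 0.207 * 40.304
mass = 8.342928 g, rounded to 4 dp:

8.3429 g


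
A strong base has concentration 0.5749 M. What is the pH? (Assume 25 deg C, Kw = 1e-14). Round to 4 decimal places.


A strong base dissociates completely, so [OH-] equals the given concentration.
pOH = -log10([OH-]) = -log10(0.5749) = 0.240408
pH = 14 - pOH = 14 - 0.240408
pH = 13.759592, rounded to 4 dp:

13.7596


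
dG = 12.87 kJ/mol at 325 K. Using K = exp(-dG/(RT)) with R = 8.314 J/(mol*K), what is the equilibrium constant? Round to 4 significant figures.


dG is in kJ/mol; multiply by 1000 to match R in J/(mol*K).
RT = 8.314 * 325 = 2702.05 J/mol
exponent = -dG*1000 / (RT) = -(12.87*1000) / 2702.05 = -4.76305028
K = exp(-4.76305028)
K = 0.0085395217, rounded to 4 significant figures:

0.008540


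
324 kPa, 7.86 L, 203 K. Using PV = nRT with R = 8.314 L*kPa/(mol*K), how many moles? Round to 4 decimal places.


PV = nRT, solve for n = PV / (RT).
PV = 324 * 7.86 = 2546.64
RT = 8.314 * 203 = 1687.742
n = 2546.64 / 1687.742
n = 1.50890361 mol, rounded to 4 dp:

1.5089 mol


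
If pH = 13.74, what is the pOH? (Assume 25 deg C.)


At 25 deg C, pH + pOH = 14.
pOH = 14 - pH = 14 - 13.74
pOH = 0.26:

0.26


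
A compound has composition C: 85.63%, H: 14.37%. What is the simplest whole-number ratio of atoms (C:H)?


Assume 100 g of compound, divide each mass% by atomic mass to get moles, then normalize by the smallest to get a raw atom ratio.
Moles per 100 g: C: 85.63/12.011 = 7.1293, H: 14.37/1.008 = 14.256
Raw ratio (divide by min = 7.1293): C: 1.0, H: 2.0
Multiply by 1 to clear fractions: C: 1.0 ~= 1, H: 2.0 ~= 2
Reduce by GCD to get the simplest whole-number ratio:

1:2


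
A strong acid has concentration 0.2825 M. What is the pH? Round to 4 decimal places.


A strong acid dissociates completely, so [H+] equals the given concentration.
pH = -log10([H+]) = -log10(0.2825)
pH = 0.54898155, rounded to 4 dp:

0.5490


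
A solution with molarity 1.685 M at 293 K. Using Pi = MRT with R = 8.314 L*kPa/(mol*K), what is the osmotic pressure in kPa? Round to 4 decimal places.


Osmotic pressure (van't Hoff): Pi = M*R*T.
RT = 8.314 * 293 = 2436.002
Pi = 1.685 * 2436.002
Pi = 4104.66337 kPa, rounded to 4 dp:

4104.6634 kPa


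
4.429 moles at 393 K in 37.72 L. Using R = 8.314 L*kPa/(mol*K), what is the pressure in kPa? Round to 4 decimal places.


PV = nRT, solve for P = nRT / V.
nRT = 4.429 * 8.314 * 393 = 14471.3235
P = 14471.3235 / 37.72
P = 383.65120626 kPa, rounded to 4 dp:

383.6512 kPa


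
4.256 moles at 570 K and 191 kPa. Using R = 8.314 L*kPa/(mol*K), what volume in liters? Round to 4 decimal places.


PV = nRT, solve for V = nRT / P.
nRT = 4.256 * 8.314 * 570 = 20169.0989
V = 20169.0989 / 191
V = 105.59737644 L, rounded to 4 dp:

105.5974 L


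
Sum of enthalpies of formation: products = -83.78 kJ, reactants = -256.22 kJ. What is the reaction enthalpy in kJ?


dH_rxn = sum(dH_f products) - sum(dH_f reactants)
dH_rxn = -83.78 - (-256.22)
dH_rxn = 172.44 kJ:

172.44 kJ


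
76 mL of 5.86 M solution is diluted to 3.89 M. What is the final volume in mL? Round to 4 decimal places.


Dilution: M1*V1 = M2*V2, solve for V2.
V2 = M1*V1 / M2
V2 = 5.86 * 76 / 3.89
V2 = 445.36 / 3.89
V2 = 114.48843188 mL, rounded to 4 dp:

114.4884 mL


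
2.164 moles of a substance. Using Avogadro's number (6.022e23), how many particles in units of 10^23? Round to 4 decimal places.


N = n * NA, then divide by 1e23 for the requested units.
N / 1e23 = n * 6.022
N / 1e23 = 2.164 * 6.022
N / 1e23 = 13.031608, rounded to 4 dp:

13.0316


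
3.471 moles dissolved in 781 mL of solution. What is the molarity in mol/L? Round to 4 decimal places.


Convert volume to liters: V_L = V_mL / 1000.
V_L = 781 / 1000 = 0.781 L
M = n / V_L = 3.471 / 0.781
M = 4.44430218 mol/L, rounded to 4 dp:

4.4443 mol/L


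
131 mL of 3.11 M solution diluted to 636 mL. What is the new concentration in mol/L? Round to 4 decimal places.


Dilution: M1*V1 = M2*V2, solve for M2.
M2 = M1*V1 / V2
M2 = 3.11 * 131 / 636
M2 = 407.41 / 636
M2 = 0.64058176 mol/L, rounded to 4 dp:

0.6406 mol/L


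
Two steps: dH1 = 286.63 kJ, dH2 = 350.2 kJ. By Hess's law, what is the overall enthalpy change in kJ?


Hess's law: enthalpy is a state function, so add the step enthalpies.
dH_total = dH1 + dH2 = 286.63 + (350.2)
dH_total = 636.83 kJ:

636.83 kJ


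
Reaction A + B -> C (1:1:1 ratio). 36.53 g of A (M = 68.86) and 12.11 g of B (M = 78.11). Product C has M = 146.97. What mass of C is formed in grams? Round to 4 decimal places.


Find moles of each reactant; the smaller value is the limiting reagent in a 1:1:1 reaction, so moles_C equals moles of the limiter.
n_A = mass_A / M_A = 36.53 / 68.86 = 0.530497 mol
n_B = mass_B / M_B = 12.11 / 78.11 = 0.155038 mol
Limiting reagent: B (smaller), n_limiting = 0.155038 mol
mass_C = n_limiting * M_C = 0.155038 * 146.97
mass_C = 22.78593486 g, rounded to 4 dp:

22.7859 g


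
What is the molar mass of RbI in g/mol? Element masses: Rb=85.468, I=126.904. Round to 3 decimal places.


M = sum(count * atomic_mass) over atoms.
M = 1*85.468 + 1*126.904
M = 85.468 + 126.904
M = 212.372 g/mol, rounded to 3 dp:

212.372 g/mol


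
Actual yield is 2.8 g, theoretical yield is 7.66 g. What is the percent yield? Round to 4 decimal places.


% yield = 100 * actual / theoretical
% yield = 100 * 2.8 / 7.66
% yield = 36.5535248 %, rounded to 4 dp:

36.5535 %


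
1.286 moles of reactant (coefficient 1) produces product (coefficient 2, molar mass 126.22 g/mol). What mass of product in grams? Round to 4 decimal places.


Use the coefficient ratio to convert reactant moles to product moles, then multiply by the product's molar mass.
moles_P = moles_R * (coeff_P / coeff_R) = 1.286 * (2/1) = 2.572
mass_P = moles_P * M_P = 2.572 * 126.22
mass_P = 324.63784 g, rounded to 4 dp:

324.6378 g


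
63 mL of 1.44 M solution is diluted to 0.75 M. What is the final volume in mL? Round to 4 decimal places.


Dilution: M1*V1 = M2*V2, solve for V2.
V2 = M1*V1 / M2
V2 = 1.44 * 63 / 0.75
V2 = 90.72 / 0.75
V2 = 120.96 mL, rounded to 4 dp:

120.9600 mL


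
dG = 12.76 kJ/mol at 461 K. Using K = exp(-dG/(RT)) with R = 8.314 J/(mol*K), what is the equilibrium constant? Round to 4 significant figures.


dG is in kJ/mol; multiply by 1000 to match R in J/(mol*K).
RT = 8.314 * 461 = 3832.754 J/mol
exponent = -dG*1000 / (RT) = -(12.76*1000) / 3832.754 = -3.3291988
K = exp(-3.3291988)
K = 0.035821794, rounded to 4 significant figures:

0.03582


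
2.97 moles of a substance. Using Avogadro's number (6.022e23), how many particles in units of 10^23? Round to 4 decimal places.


N = n * NA, then divide by 1e23 for the requested units.
N / 1e23 = n * 6.022
N / 1e23 = 2.97 * 6.022
N / 1e23 = 17.88534, rounded to 4 dp:

17.8853


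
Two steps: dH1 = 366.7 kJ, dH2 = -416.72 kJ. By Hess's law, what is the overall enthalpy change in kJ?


Hess's law: enthalpy is a state function, so add the step enthalpies.
dH_total = dH1 + dH2 = 366.7 + (-416.72)
dH_total = -50.02 kJ:

-50.02 kJ


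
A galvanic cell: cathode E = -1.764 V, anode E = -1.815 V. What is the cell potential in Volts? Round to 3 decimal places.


Standard cell potential: E_cell = E_cathode - E_anode.
E_cell = -1.764 - (-1.815)
E_cell = 0.051 V, rounded to 3 dp:

0.051 V


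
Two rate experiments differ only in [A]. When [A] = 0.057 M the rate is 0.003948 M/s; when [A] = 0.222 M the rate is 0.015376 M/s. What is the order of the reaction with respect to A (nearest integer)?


Rate is proportional to [A]^n, so rate2/rate1 = ([A]2/[A]1)^n. Take logs to solve for n.
rate2/rate1 = 0.015376 / 0.003948 = 3.8946
[A]2/[A]1 = 0.222 / 0.057 = 3.8947
n = ln(3.8946) / ln(3.8947) = 1.0
Nearest integer order:

1


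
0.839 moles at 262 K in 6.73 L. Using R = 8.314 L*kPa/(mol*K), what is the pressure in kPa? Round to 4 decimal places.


PV = nRT, solve for P = nRT / V.
nRT = 0.839 * 8.314 * 262 = 1827.5669
P = 1827.5669 / 6.73
P = 271.55526003 kPa, rounded to 4 dp:

271.5553 kPa


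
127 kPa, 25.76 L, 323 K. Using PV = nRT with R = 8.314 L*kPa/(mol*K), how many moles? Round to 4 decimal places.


PV = nRT, solve for n = PV / (RT).
PV = 127 * 25.76 = 3271.52
RT = 8.314 * 323 = 2685.422
n = 3271.52 / 2685.422
n = 1.21825173 mol, rounded to 4 dp:

1.2183 mol


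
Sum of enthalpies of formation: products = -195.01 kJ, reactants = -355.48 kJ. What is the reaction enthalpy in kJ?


dH_rxn = sum(dH_f products) - sum(dH_f reactants)
dH_rxn = -195.01 - (-355.48)
dH_rxn = 160.47 kJ:

160.47 kJ


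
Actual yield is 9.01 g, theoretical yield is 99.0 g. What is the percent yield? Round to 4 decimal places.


% yield = 100 * actual / theoretical
% yield = 100 * 9.01 / 99.0
% yield = 9.1010101 %, rounded to 4 dp:

9.1010 %


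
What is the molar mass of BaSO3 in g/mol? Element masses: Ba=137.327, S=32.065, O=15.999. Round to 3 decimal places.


M = sum(count * atomic_mass) over atoms.
M = 1*137.327 + 1*32.065 + 3*15.999
M = 137.327 + 32.065 + 47.997
M = 217.389 g/mol, rounded to 3 dp:

217.389 g/mol


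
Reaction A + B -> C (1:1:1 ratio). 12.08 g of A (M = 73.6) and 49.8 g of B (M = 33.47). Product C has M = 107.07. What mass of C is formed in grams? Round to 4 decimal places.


Find moles of each reactant; the smaller value is the limiting reagent in a 1:1:1 reaction, so moles_C equals moles of the limiter.
n_A = mass_A / M_A = 12.08 / 73.6 = 0.16413 mol
n_B = mass_B / M_B = 49.8 / 33.47 = 1.4879 mol
Limiting reagent: A (smaller), n_limiting = 0.16413 mol
mass_C = n_limiting * M_C = 0.16413 * 107.07
mass_C = 17.5733991 g, rounded to 4 dp:

17.5734 g


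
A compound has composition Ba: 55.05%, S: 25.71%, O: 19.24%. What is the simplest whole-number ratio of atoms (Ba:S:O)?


Assume 100 g of compound, divide each mass% by atomic mass to get moles, then normalize by the smallest to get a raw atom ratio.
Moles per 100 g: Ba: 55.05/137.327 = 0.4009, S: 25.71/32.065 = 0.8018, O: 19.24/15.999 = 1.2026
Raw ratio (divide by min = 0.4009): Ba: 1.0, S: 2.0, O: 3.0
Multiply by 1 to clear fractions: Ba: 1.0 ~= 1, S: 2.0 ~= 2, O: 3.0 ~= 3
Reduce by GCD to get the simplest whole-number ratio:

1:2:3


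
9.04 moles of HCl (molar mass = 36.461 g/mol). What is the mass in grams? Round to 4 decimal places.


mass = n * M
mass = 9.04 * 36.461
mass = 329.60744 g, rounded to 4 dp:

329.6074 g


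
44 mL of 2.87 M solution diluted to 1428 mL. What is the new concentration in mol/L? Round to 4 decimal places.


Dilution: M1*V1 = M2*V2, solve for M2.
M2 = M1*V1 / V2
M2 = 2.87 * 44 / 1428
M2 = 126.28 / 1428
M2 = 0.08843137 mol/L, rounded to 4 dp:

0.0884 mol/L


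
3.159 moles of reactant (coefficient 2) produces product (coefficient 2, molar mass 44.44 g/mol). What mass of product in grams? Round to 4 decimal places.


Use the coefficient ratio to convert reactant moles to product moles, then multiply by the product's molar mass.
moles_P = moles_R * (coeff_P / coeff_R) = 3.159 * (2/2) = 3.159
mass_P = moles_P * M_P = 3.159 * 44.44
mass_P = 140.38596 g, rounded to 4 dp:

140.3860 g


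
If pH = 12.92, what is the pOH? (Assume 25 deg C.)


At 25 deg C, pH + pOH = 14.
pOH = 14 - pH = 14 - 12.92
pOH = 1.08:

1.08


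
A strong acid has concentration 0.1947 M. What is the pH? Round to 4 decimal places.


A strong acid dissociates completely, so [H+] equals the given concentration.
pH = -log10([H+]) = -log10(0.1947)
pH = 0.71063405, rounded to 4 dp:

0.7106


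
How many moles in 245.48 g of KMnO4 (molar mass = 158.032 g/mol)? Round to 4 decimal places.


n = mass / M
n = 245.48 / 158.032
n = 1.55335628 mol, rounded to 4 dp:

1.5534 mol


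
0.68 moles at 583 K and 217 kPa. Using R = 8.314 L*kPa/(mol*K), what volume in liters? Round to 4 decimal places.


PV = nRT, solve for V = nRT / P.
nRT = 0.68 * 8.314 * 583 = 3296.0022
V = 3296.0022 / 217
V = 15.18895023 L, rounded to 4 dp:

15.1890 L


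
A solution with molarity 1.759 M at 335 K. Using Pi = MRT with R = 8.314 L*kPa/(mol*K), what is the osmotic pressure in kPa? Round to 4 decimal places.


Osmotic pressure (van't Hoff): Pi = M*R*T.
RT = 8.314 * 335 = 2785.19
Pi = 1.759 * 2785.19
Pi = 4899.14921 kPa, rounded to 4 dp:

4899.1492 kPa


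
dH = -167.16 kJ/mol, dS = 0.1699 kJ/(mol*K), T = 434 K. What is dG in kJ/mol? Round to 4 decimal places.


Gibbs: dG = dH - T*dS (consistent units, dS already in kJ/(mol*K)).
T*dS = 434 * 0.1699 = 73.7366
dG = -167.16 - (73.7366)
dG = -240.8966 kJ/mol, rounded to 4 dp:

-240.8966 kJ/mol


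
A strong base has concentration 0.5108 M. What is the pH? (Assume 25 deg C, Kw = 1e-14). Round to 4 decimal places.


A strong base dissociates completely, so [OH-] equals the given concentration.
pOH = -log10([OH-]) = -log10(0.5108) = 0.291749
pH = 14 - pOH = 14 - 0.291749
pH = 13.708251, rounded to 4 dp:

13.7083


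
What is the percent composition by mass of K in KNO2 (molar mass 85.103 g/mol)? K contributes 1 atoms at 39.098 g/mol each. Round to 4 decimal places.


pct = 100 * (n_elem * M_elem) / M_total
mass_contribution = 1 * 39.098 = 39.098 g/mol
pct = 100 * 39.098 / 85.103
pct = 45.94197619 %, rounded to 4 dp:

45.9420 %


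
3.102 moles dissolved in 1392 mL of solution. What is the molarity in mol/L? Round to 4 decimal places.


Convert volume to liters: V_L = V_mL / 1000.
V_L = 1392 / 1000 = 1.392 L
M = n / V_L = 3.102 / 1.392
M = 2.22844828 mol/L, rounded to 4 dp:

2.2284 mol/L


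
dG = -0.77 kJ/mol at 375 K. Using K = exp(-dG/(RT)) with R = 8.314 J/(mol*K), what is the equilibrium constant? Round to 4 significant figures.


dG is in kJ/mol; multiply by 1000 to match R in J/(mol*K).
RT = 8.314 * 375 = 3117.75 J/mol
exponent = -dG*1000 / (RT) = -(-0.77*1000) / 3117.75 = 0.24697298
K = exp(0.24697298)
K = 1.2801445, rounded to 4 significant figures:

1.280


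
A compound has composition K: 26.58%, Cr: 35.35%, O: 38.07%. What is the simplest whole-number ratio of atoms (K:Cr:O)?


Assume 100 g of compound, divide each mass% by atomic mass to get moles, then normalize by the smallest to get a raw atom ratio.
Moles per 100 g: K: 26.58/39.098 = 0.6798, Cr: 35.35/51.996 = 0.6799, O: 38.07/15.999 = 2.3795
Raw ratio (divide by min = 0.6798): K: 1.0, Cr: 1.0, O: 3.5
Multiply by 2 to clear fractions: K: 2.0 ~= 2, Cr: 2.0 ~= 2, O: 7.0 ~= 7
Reduce by GCD to get the simplest whole-number ratio:

2:2:7


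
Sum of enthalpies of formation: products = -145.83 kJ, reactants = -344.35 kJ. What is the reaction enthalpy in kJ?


dH_rxn = sum(dH_f products) - sum(dH_f reactants)
dH_rxn = -145.83 - (-344.35)
dH_rxn = 198.52 kJ:

198.52 kJ


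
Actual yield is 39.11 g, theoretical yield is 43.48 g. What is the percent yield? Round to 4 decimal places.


% yield = 100 * actual / theoretical
% yield = 100 * 39.11 / 43.48
% yield = 89.94940202 %, rounded to 4 dp:

89.9494 %


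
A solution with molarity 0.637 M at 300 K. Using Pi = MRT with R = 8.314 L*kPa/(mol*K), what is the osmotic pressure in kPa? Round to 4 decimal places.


Osmotic pressure (van't Hoff): Pi = M*R*T.
RT = 8.314 * 300 = 2494.2
Pi = 0.637 * 2494.2
Pi = 1588.8054 kPa, rounded to 4 dp:

1588.8054 kPa


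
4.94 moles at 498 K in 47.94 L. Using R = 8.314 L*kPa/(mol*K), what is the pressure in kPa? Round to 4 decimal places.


PV = nRT, solve for P = nRT / V.
nRT = 4.94 * 8.314 * 498 = 20453.4377
P = 20453.4377 / 47.94
P = 426.64659366 kPa, rounded to 4 dp:

426.6466 kPa


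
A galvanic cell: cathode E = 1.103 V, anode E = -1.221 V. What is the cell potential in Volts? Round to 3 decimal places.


Standard cell potential: E_cell = E_cathode - E_anode.
E_cell = 1.103 - (-1.221)
E_cell = 2.324 V, rounded to 3 dp:

2.324 V


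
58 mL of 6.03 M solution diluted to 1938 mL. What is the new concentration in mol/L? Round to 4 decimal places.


Dilution: M1*V1 = M2*V2, solve for M2.
M2 = M1*V1 / V2
M2 = 6.03 * 58 / 1938
M2 = 349.74 / 1938
M2 = 0.1804644 mol/L, rounded to 4 dp:

0.1805 mol/L


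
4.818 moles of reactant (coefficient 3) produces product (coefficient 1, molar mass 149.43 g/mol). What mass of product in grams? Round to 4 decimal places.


Use the coefficient ratio to convert reactant moles to product moles, then multiply by the product's molar mass.
moles_P = moles_R * (coeff_P / coeff_R) = 4.818 * (1/3) = 1.606
mass_P = moles_P * M_P = 1.606 * 149.43
mass_P = 239.98458 g, rounded to 4 dp:

239.9846 g


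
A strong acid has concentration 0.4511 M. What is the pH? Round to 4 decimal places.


A strong acid dissociates completely, so [H+] equals the given concentration.
pH = -log10([H+]) = -log10(0.4511)
pH = 0.34572717, rounded to 4 dp:

0.3457


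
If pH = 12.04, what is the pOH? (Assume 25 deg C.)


At 25 deg C, pH + pOH = 14.
pOH = 14 - pH = 14 - 12.04
pOH = 1.96:

1.96


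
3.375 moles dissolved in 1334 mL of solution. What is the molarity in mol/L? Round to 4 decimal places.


Convert volume to liters: V_L = V_mL / 1000.
V_L = 1334 / 1000 = 1.334 L
M = n / V_L = 3.375 / 1.334
M = 2.52998501 mol/L, rounded to 4 dp:

2.5300 mol/L


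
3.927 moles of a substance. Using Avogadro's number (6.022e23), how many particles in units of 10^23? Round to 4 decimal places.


N = n * NA, then divide by 1e23 for the requested units.
N / 1e23 = n * 6.022
N / 1e23 = 3.927 * 6.022
N / 1e23 = 23.648394, rounded to 4 dp:

23.6484


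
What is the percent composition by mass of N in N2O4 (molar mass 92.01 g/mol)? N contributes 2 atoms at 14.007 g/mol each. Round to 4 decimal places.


pct = 100 * (n_elem * M_elem) / M_total
mass_contribution = 2 * 14.007 = 28.014 g/mol
pct = 100 * 28.014 / 92.01
pct = 30.44669058 %, rounded to 4 dp:

30.4467 %


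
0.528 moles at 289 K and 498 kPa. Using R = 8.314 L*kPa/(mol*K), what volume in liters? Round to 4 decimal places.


PV = nRT, solve for V = nRT / P.
nRT = 0.528 * 8.314 * 289 = 1268.6499
V = 1268.6499 / 498
V = 2.54748976 L, rounded to 4 dp:

2.5475 L


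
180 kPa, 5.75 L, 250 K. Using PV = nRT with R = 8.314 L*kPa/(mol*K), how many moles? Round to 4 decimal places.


PV = nRT, solve for n = PV / (RT).
PV = 180 * 5.75 = 1035.0
RT = 8.314 * 250 = 2078.5
n = 1035.0 / 2078.5
n = 0.49795526 mol, rounded to 4 dp:

0.4980 mol


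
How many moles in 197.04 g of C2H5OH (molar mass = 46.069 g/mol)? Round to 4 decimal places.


n = mass / M
n = 197.04 / 46.069
n = 4.27706267 mol, rounded to 4 dp:

4.2771 mol


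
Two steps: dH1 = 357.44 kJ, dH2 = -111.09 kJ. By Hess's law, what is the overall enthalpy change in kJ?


Hess's law: enthalpy is a state function, so add the step enthalpies.
dH_total = dH1 + dH2 = 357.44 + (-111.09)
dH_total = 246.35 kJ:

246.35 kJ


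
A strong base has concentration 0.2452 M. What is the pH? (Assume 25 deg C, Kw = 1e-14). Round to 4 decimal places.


A strong base dissociates completely, so [OH-] equals the given concentration.
pOH = -log10([OH-]) = -log10(0.2452) = 0.61048
pH = 14 - pOH = 14 - 0.61048
pH = 13.38952, rounded to 4 dp:

13.3895


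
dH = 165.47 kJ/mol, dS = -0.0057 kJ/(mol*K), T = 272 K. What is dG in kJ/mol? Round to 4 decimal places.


Gibbs: dG = dH - T*dS (consistent units, dS already in kJ/(mol*K)).
T*dS = 272 * -0.0057 = -1.5504
dG = 165.47 - (-1.5504)
dG = 167.0204 kJ/mol, rounded to 4 dp:

167.0204 kJ/mol


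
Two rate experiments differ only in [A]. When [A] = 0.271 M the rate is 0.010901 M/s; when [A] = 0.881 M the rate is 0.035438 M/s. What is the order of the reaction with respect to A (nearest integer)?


Rate is proportional to [A]^n, so rate2/rate1 = ([A]2/[A]1)^n. Take logs to solve for n.
rate2/rate1 = 0.035438 / 0.010901 = 3.2509
[A]2/[A]1 = 0.881 / 0.271 = 3.2509
n = ln(3.2509) / ln(3.2509) = 1.0
Nearest integer order:

1


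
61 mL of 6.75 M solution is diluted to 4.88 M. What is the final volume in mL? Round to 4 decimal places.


Dilution: M1*V1 = M2*V2, solve for V2.
V2 = M1*V1 / M2
V2 = 6.75 * 61 / 4.88
V2 = 411.75 / 4.88
V2 = 84.375 mL, rounded to 4 dp:

84.3750 mL


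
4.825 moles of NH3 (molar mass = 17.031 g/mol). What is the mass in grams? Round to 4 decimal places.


mass = n * M
mass = 4.825 * 17.031
mass = 82.174575 g, rounded to 4 dp:

82.1746 g


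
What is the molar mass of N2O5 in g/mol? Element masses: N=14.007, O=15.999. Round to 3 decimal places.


M = sum(count * atomic_mass) over atoms.
M = 2*14.007 + 5*15.999
M = 28.014 + 79.995
M = 108.009 g/mol, rounded to 3 dp:

108.009 g/mol


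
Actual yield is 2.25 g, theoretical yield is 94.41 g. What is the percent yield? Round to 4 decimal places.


% yield = 100 * actual / theoretical
% yield = 100 * 2.25 / 94.41
% yield = 2.38322212 %, rounded to 4 dp:

2.3832 %


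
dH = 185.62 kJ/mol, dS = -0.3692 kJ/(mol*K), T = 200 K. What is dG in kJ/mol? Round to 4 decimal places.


Gibbs: dG = dH - T*dS (consistent units, dS already in kJ/(mol*K)).
T*dS = 200 * -0.3692 = -73.84
dG = 185.62 - (-73.84)
dG = 259.46 kJ/mol, rounded to 4 dp:

259.4600 kJ/mol


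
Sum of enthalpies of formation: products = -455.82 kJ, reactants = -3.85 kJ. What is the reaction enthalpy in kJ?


dH_rxn = sum(dH_f products) - sum(dH_f reactants)
dH_rxn = -455.82 - (-3.85)
dH_rxn = -451.97 kJ:

-451.97 kJ


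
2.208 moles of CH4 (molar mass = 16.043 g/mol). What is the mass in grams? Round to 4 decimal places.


mass = n * M
mass = 2.208 * 16.043
mass = 35.422944 g, rounded to 4 dp:

35.4229 g


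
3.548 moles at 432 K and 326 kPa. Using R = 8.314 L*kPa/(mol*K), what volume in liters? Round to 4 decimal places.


PV = nRT, solve for V = nRT / P.
nRT = 3.548 * 8.314 * 432 = 12743.1671
V = 12743.1671 / 326
V = 39.08946963 L, rounded to 4 dp:

39.0895 L


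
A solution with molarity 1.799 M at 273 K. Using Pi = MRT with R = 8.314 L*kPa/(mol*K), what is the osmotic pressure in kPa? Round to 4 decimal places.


Osmotic pressure (van't Hoff): Pi = M*R*T.
RT = 8.314 * 273 = 2269.722
Pi = 1.799 * 2269.722
Pi = 4083.229878 kPa, rounded to 4 dp:

4083.2299 kPa


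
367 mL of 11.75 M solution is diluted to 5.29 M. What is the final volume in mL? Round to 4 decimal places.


Dilution: M1*V1 = M2*V2, solve for V2.
V2 = M1*V1 / M2
V2 = 11.75 * 367 / 5.29
V2 = 4312.25 / 5.29
V2 = 815.17013233 mL, rounded to 4 dp:

815.1701 mL


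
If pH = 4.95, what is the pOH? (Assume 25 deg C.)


At 25 deg C, pH + pOH = 14.
pOH = 14 - pH = 14 - 4.95
pOH = 9.05:

9.05


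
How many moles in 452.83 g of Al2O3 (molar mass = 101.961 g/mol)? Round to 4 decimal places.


n = mass / M
n = 452.83 / 101.961
n = 4.44120791 mol, rounded to 4 dp:

4.4412 mol


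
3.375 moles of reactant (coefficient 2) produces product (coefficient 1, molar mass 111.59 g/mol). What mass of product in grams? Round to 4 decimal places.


Use the coefficient ratio to convert reactant moles to product moles, then multiply by the product's molar mass.
moles_P = moles_R * (coeff_P / coeff_R) = 3.375 * (1/2) = 1.6875
mass_P = moles_P * M_P = 1.6875 * 111.59
mass_P = 188.308125 g, rounded to 4 dp:

188.3081 g


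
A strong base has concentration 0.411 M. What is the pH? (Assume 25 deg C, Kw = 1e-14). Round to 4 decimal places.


A strong base dissociates completely, so [OH-] equals the given concentration.
pOH = -log10([OH-]) = -log10(0.411) = 0.386158
pH = 14 - pOH = 14 - 0.386158
pH = 13.613842, rounded to 4 dp:

13.6138


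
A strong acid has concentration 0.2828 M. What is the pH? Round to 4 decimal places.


A strong acid dissociates completely, so [H+] equals the given concentration.
pH = -log10([H+]) = -log10(0.2828)
pH = 0.54852059, rounded to 4 dp:

0.5485


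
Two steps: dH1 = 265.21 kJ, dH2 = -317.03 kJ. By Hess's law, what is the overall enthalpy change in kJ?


Hess's law: enthalpy is a state function, so add the step enthalpies.
dH_total = dH1 + dH2 = 265.21 + (-317.03)
dH_total = -51.82 kJ:

-51.82 kJ


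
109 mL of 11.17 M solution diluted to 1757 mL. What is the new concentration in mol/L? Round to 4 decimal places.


Dilution: M1*V1 = M2*V2, solve for M2.
M2 = M1*V1 / V2
M2 = 11.17 * 109 / 1757
M2 = 1217.53 / 1757
M2 = 0.69295959 mol/L, rounded to 4 dp:

0.6930 mol/L


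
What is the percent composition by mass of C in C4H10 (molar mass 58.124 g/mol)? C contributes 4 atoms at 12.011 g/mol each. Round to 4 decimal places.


pct = 100 * (n_elem * M_elem) / M_total
mass_contribution = 4 * 12.011 = 48.044 g/mol
pct = 100 * 48.044 / 58.124
pct = 82.65776616 %, rounded to 4 dp:

82.6578 %


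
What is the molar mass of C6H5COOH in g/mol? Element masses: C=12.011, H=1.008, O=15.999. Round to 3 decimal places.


M = sum(count * atomic_mass) over atoms.
M = 7*12.011 + 6*1.008 + 2*15.999
M = 84.077 + 6.048 + 31.998
M = 122.123 g/mol, rounded to 3 dp:

122.123 g/mol


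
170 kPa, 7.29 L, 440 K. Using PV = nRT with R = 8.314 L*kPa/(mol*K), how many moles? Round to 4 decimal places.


PV = nRT, solve for n = PV / (RT).
PV = 170 * 7.29 = 1239.3
RT = 8.314 * 440 = 3658.16
n = 1239.3 / 3658.16
n = 0.33877687 mol, rounded to 4 dp:

0.3388 mol


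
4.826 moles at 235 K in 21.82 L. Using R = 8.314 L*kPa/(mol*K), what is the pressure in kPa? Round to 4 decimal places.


PV = nRT, solve for P = nRT / V.
nRT = 4.826 * 8.314 * 235 = 9428.9905
P = 9428.9905 / 21.82
P = 432.12605408 kPa, rounded to 4 dp:

432.1261 kPa


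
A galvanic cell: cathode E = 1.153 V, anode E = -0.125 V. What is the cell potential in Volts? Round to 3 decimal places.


Standard cell potential: E_cell = E_cathode - E_anode.
E_cell = 1.153 - (-0.125)
E_cell = 1.278 V, rounded to 3 dp:

1.278 V


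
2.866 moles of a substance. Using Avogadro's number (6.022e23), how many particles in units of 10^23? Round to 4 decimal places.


N = n * NA, then divide by 1e23 for the requested units.
N / 1e23 = n * 6.022
N / 1e23 = 2.866 * 6.022
N / 1e23 = 17.259052, rounded to 4 dp:

17.2591


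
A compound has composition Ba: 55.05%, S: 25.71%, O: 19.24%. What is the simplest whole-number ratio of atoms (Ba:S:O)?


Assume 100 g of compound, divide each mass% by atomic mass to get moles, then normalize by the smallest to get a raw atom ratio.
Moles per 100 g: Ba: 55.05/137.327 = 0.4009, S: 25.71/32.065 = 0.8018, O: 19.24/15.999 = 1.2026
Raw ratio (divide by min = 0.4009): Ba: 1.0, S: 2.0, O: 3.0
Multiply by 1 to clear fractions: Ba: 1.0 ~= 1, S: 2.0 ~= 2, O: 3.0 ~= 3
Reduce by GCD to get the simplest whole-number ratio:

1:2:3


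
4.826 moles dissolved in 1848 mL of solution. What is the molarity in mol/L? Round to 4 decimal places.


Convert volume to liters: V_L = V_mL / 1000.
V_L = 1848 / 1000 = 1.848 L
M = n / V_L = 4.826 / 1.848
M = 2.61147186 mol/L, rounded to 4 dp:

2.6115 mol/L


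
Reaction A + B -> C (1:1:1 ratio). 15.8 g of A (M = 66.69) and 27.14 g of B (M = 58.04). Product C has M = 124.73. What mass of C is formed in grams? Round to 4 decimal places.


Find moles of each reactant; the smaller value is the limiting reagent in a 1:1:1 reaction, so moles_C equals moles of the limiter.
n_A = mass_A / M_A = 15.8 / 66.69 = 0.236917 mol
n_B = mass_B / M_B = 27.14 / 58.04 = 0.467609 mol
Limiting reagent: A (smaller), n_limiting = 0.236917 mol
mass_C = n_limiting * M_C = 0.236917 * 124.73
mass_C = 29.55065741 g, rounded to 4 dp:

29.5507 g


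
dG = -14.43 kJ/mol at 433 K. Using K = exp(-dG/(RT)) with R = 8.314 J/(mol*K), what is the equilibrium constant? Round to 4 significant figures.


dG is in kJ/mol; multiply by 1000 to match R in J/(mol*K).
RT = 8.314 * 433 = 3599.962 J/mol
exponent = -dG*1000 / (RT) = -(-14.43*1000) / 3599.962 = 4.00837564
K = exp(4.00837564)
K = 55.057365, rounded to 4 significant figures:

55.06


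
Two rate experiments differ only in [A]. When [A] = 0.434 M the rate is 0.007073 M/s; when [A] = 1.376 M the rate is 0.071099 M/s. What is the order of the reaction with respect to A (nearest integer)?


Rate is proportional to [A]^n, so rate2/rate1 = ([A]2/[A]1)^n. Take logs to solve for n.
rate2/rate1 = 0.071099 / 0.007073 = 10.0522
[A]2/[A]1 = 1.376 / 0.434 = 3.1705
n = ln(10.0522) / ln(3.1705) = 2.0
Nearest integer order:

2


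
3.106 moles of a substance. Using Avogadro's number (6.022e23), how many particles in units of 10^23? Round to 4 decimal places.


N = n * NA, then divide by 1e23 for the requested units.
N / 1e23 = n * 6.022
N / 1e23 = 3.106 * 6.022
N / 1e23 = 18.704332, rounded to 4 dp:

18.7043


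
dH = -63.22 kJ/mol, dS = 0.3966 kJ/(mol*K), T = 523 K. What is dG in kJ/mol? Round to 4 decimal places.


Gibbs: dG = dH - T*dS (consistent units, dS already in kJ/(mol*K)).
T*dS = 523 * 0.3966 = 207.4218
dG = -63.22 - (207.4218)
dG = -270.6418 kJ/mol, rounded to 4 dp:

-270.6418 kJ/mol


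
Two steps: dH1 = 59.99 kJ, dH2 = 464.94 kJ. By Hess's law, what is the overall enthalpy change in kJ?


Hess's law: enthalpy is a state function, so add the step enthalpies.
dH_total = dH1 + dH2 = 59.99 + (464.94)
dH_total = 524.93 kJ:

524.93 kJ


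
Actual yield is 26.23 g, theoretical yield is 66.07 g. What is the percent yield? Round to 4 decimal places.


% yield = 100 * actual / theoretical
% yield = 100 * 26.23 / 66.07
% yield = 39.70031784 %, rounded to 4 dp:

39.7003 %


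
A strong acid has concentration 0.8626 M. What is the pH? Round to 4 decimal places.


A strong acid dissociates completely, so [H+] equals the given concentration.
pH = -log10([H+]) = -log10(0.8626)
pH = 0.06419055, rounded to 4 dp:

0.0642


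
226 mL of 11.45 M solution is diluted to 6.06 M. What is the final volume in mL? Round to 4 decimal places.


Dilution: M1*V1 = M2*V2, solve for V2.
V2 = M1*V1 / M2
V2 = 11.45 * 226 / 6.06
V2 = 2587.7 / 6.06
V2 = 427.01320132 mL, rounded to 4 dp:

427.0132 mL


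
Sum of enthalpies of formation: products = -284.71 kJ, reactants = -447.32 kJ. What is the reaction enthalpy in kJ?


dH_rxn = sum(dH_f products) - sum(dH_f reactants)
dH_rxn = -284.71 - (-447.32)
dH_rxn = 162.61 kJ:

162.61 kJ


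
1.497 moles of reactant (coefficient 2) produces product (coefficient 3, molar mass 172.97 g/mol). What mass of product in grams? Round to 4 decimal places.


Use the coefficient ratio to convert reactant moles to product moles, then multiply by the product's molar mass.
moles_P = moles_R * (coeff_P / coeff_R) = 1.497 * (3/2) = 2.2455
mass_P = moles_P * M_P = 2.2455 * 172.97
mass_P = 388.404135 g, rounded to 4 dp:

388.4041 g


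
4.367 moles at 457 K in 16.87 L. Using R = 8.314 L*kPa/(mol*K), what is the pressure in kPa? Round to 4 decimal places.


PV = nRT, solve for P = nRT / V.
nRT = 4.367 * 8.314 * 457 = 16592.4078
P = 16592.4078 / 16.87
P = 983.54521636 kPa, rounded to 4 dp:

983.5452 kPa


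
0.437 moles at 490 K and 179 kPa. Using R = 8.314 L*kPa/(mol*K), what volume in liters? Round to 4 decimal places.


PV = nRT, solve for V = nRT / P.
nRT = 0.437 * 8.314 * 490 = 1780.2768
V = 1780.2768 / 179
V = 9.94568045 L, rounded to 4 dp:

9.9457 L


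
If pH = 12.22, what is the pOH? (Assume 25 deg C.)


At 25 deg C, pH + pOH = 14.
pOH = 14 - pH = 14 - 12.22
pOH = 1.78:

1.78


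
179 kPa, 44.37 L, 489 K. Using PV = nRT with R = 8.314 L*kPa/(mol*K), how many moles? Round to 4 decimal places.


PV = nRT, solve for n = PV / (RT).
PV = 179 * 44.37 = 7942.23
RT = 8.314 * 489 = 4065.546
n = 7942.23 / 4065.546
n = 1.95354572 mol, rounded to 4 dp:

1.9535 mol


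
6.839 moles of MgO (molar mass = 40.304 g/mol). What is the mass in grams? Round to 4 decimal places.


mass = n * M
mass = 6.839 * 40.304
mass = 275.639056 g, rounded to 4 dp:

275.6391 g


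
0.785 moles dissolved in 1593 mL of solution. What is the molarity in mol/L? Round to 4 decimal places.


Convert volume to liters: V_L = V_mL / 1000.
V_L = 1593 / 1000 = 1.593 L
M = n / V_L = 0.785 / 1.593
M = 0.49278092 mol/L, rounded to 4 dp:

0.4928 mol/L


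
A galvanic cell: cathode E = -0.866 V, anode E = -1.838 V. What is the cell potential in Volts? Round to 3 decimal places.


Standard cell potential: E_cell = E_cathode - E_anode.
E_cell = -0.866 - (-1.838)
E_cell = 0.972 V, rounded to 3 dp:

0.972 V


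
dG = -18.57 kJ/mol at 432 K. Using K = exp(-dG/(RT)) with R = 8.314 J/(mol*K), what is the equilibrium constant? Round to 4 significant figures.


dG is in kJ/mol; multiply by 1000 to match R in J/(mol*K).
RT = 8.314 * 432 = 3591.648 J/mol
exponent = -dG*1000 / (RT) = -(-18.57*1000) / 3591.648 = 5.1703285
K = exp(5.1703285)
K = 175.97264, rounded to 4 significant figures:

176.0


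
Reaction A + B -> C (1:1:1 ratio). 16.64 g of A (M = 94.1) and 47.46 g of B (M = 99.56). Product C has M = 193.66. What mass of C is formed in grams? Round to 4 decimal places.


Find moles of each reactant; the smaller value is the limiting reagent in a 1:1:1 reaction, so moles_C equals moles of the limiter.
n_A = mass_A / M_A = 16.64 / 94.1 = 0.176833 mol
n_B = mass_B / M_B = 47.46 / 99.56 = 0.476697 mol
Limiting reagent: A (smaller), n_limiting = 0.176833 mol
mass_C = n_limiting * M_C = 0.176833 * 193.66
mass_C = 34.24547878 g, rounded to 4 dp:

34.2455 g


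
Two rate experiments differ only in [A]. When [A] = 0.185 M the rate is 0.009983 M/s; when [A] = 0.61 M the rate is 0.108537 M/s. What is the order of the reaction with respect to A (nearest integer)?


Rate is proportional to [A]^n, so rate2/rate1 = ([A]2/[A]1)^n. Take logs to solve for n.
rate2/rate1 = 0.108537 / 0.009983 = 10.8722
[A]2/[A]1 = 0.61 / 0.185 = 3.2973
n = ln(10.8722) / ln(3.2973) = 2.0
Nearest integer order:

2


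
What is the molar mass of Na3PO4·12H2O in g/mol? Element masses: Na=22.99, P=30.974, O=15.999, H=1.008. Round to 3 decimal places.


M = sum(count * atomic_mass) over atoms.
M = 3*22.99 + 1*30.974 + 16*15.999 + 24*1.008
M = 68.97 + 30.974 + 255.984 + 24.192
M = 380.12 g/mol, rounded to 3 dp:

380.120 g/mol


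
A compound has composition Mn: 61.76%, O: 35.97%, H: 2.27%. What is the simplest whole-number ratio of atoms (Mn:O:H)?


Assume 100 g of compound, divide each mass% by atomic mass to get moles, then normalize by the smallest to get a raw atom ratio.
Moles per 100 g: Mn: 61.76/54.938 = 1.1242, O: 35.97/15.999 = 2.2483, H: 2.27/1.008 = 2.252
Raw ratio (divide by min = 1.1242): Mn: 1.0, O: 2.0, H: 2.003
Multiply by 1 to clear fractions: Mn: 1.0 ~= 1, O: 2.0 ~= 2, H: 2.003 ~= 2
Reduce by GCD to get the simplest whole-number ratio:

1:2:2


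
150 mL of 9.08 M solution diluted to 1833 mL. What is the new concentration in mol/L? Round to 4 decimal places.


Dilution: M1*V1 = M2*V2, solve for M2.
M2 = M1*V1 / V2
M2 = 9.08 * 150 / 1833
M2 = 1362.0 / 1833
M2 = 0.74304419 mol/L, rounded to 4 dp:

0.7430 mol/L


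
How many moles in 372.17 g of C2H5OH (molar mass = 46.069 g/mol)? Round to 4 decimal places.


n = mass / M
n = 372.17 / 46.069
n = 8.07853437 mol, rounded to 4 dp:

8.0785 mol


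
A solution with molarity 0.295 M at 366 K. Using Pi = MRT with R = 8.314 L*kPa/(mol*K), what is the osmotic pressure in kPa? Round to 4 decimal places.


Osmotic pressure (van't Hoff): Pi = M*R*T.
RT = 8.314 * 366 = 3042.924
Pi = 0.295 * 3042.924
Pi = 897.66258 kPa, rounded to 4 dp:

897.6626 kPa


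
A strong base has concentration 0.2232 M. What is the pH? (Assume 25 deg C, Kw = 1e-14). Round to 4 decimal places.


A strong base dissociates completely, so [OH-] equals the given concentration.
pOH = -log10([OH-]) = -log10(0.2232) = 0.651306
pH = 14 - pOH = 14 - 0.651306
pH = 13.348694, rounded to 4 dp:

13.3487


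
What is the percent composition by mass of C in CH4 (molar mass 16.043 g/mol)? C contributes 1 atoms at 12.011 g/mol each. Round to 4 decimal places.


pct = 100 * (n_elem * M_elem) / M_total
mass_contribution = 1 * 12.011 = 12.011 g/mol
pct = 100 * 12.011 / 16.043
pct = 74.86754348 %, rounded to 4 dp:

74.8675 %


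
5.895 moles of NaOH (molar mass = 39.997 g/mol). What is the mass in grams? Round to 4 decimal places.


mass = n * M
mass = 5.895 * 39.997
mass = 235.782315 g, rounded to 4 dp:

235.7823 g


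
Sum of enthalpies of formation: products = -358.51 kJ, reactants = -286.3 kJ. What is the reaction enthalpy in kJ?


dH_rxn = sum(dH_f products) - sum(dH_f reactants)
dH_rxn = -358.51 - (-286.3)
dH_rxn = -72.21 kJ:

-72.21 kJ


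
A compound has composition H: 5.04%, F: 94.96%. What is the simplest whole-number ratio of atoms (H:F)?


Assume 100 g of compound, divide each mass% by atomic mass to get moles, then normalize by the smallest to get a raw atom ratio.
Moles per 100 g: H: 5.04/1.008 = 5.0, F: 94.96/18.998 = 4.9984
Raw ratio (divide by min = 4.9984): H: 1.0, F: 1.0
Multiply by 1 to clear fractions: H: 1.0 ~= 1, F: 1.0 ~= 1
Reduce by GCD to get the simplest whole-number ratio:

1:1


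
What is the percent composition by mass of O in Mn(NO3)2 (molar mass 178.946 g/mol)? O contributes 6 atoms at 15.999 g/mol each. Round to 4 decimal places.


pct = 100 * (n_elem * M_elem) / M_total
mass_contribution = 6 * 15.999 = 95.994 g/mol
pct = 100 * 95.994 / 178.946
pct = 53.6441161 %, rounded to 4 dp:

53.6441 %


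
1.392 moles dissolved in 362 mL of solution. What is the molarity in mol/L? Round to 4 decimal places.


Convert volume to liters: V_L = V_mL / 1000.
V_L = 362 / 1000 = 0.362 L
M = n / V_L = 1.392 / 0.362
M = 3.84530387 mol/L, rounded to 4 dp:

3.8453 mol/L


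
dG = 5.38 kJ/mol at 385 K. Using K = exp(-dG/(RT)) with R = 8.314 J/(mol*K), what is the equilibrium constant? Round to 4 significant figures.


dG is in kJ/mol; multiply by 1000 to match R in J/(mol*K).
RT = 8.314 * 385 = 3200.89 J/mol
exponent = -dG*1000 / (RT) = -(5.38*1000) / 3200.89 = -1.68078253
K = exp(-1.68078253)
K = 0.18622819, rounded to 4 significant figures:

0.1862


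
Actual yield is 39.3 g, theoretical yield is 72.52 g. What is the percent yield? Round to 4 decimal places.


% yield = 100 * actual / theoretical
% yield = 100 * 39.3 / 72.52
% yield = 54.19194705 %, rounded to 4 dp:

54.1919 %


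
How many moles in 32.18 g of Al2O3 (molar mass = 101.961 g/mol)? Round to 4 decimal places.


n = mass / M
n = 32.18 / 101.961
n = 0.31561087 mol, rounded to 4 dp:

0.3156 mol


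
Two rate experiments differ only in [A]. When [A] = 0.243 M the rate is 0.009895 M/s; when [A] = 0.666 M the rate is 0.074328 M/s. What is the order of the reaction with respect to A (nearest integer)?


Rate is proportional to [A]^n, so rate2/rate1 = ([A]2/[A]1)^n. Take logs to solve for n.
rate2/rate1 = 0.074328 / 0.009895 = 7.5117
[A]2/[A]1 = 0.666 / 0.243 = 2.7407
n = ln(7.5117) / ln(2.7407) = 2.0
Nearest integer order:

2


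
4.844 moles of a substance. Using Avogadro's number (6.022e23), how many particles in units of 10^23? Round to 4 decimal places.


N = n * NA, then divide by 1e23 for the requested units.
N / 1e23 = n * 6.022
N / 1e23 = 4.844 * 6.022
N / 1e23 = 29.170568, rounded to 4 dp:

29.1706


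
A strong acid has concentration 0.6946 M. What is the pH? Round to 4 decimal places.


A strong acid dissociates completely, so [H+] equals the given concentration.
pH = -log10([H+]) = -log10(0.6946)
pH = 0.15826522, rounded to 4 dp:

0.1583
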